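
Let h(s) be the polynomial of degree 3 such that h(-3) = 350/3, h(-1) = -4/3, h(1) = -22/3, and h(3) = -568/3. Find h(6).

-4267/3

Write h(s) = as^3 + bs^2 + cs + d. Substituting each data point gives a linear system:
  -27a + 9b - 3c + d = 350/3
  -a + b - c + d = -4/3
  a + b + c + d = -22/3
  27a + 9b + 3c + d = -568/3
Solving the system yields a = -6, b = -4, c = 3, d = -1/3.
So h(s) = -6s^3 - 4s^2 + 3s - 1/3.
Then h(6) = -4267/3.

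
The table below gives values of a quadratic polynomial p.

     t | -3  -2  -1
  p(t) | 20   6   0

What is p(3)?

Forward differences of the values at t = -3, -2, -1:
  p  : 20  6  0
  Δ  : -14  -6
  Δ^2: 8
The second differences are constant, confirming degree 2.
Interpolating (Newton forward form) and evaluating at t = 3 gives p(3) = 56.

56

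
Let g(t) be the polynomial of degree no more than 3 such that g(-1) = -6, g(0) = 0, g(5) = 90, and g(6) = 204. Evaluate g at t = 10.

1380

Using the Lagrange interpolation formula with nodes -1, 0, 5, 6:
  L_0(t) = t(t - 5)(t - 6) / -42
  L_1(t) = (t + 1)(t - 5)(t - 6) / 30
  L_2(t) = (t + 1)t(t - 6) / -30
  L_3(t) = (t + 1)t(t - 5) / 42
Then g(t) = -6·L_0(t) + 0·L_1(t) + 90·L_2(t) + 204·L_3(t).
Expanding and collecting terms gives g(t) = 2t³ - 6t² - 2t.
Evaluating at t = 10: g(10) = 1380.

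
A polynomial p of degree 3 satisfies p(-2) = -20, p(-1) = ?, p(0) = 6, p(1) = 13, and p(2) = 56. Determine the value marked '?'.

5

The 4 known points determine the degree-3 polynomial uniquely.
Write p(n) = an^3 + bn^2 + cn + d. Substituting each data point gives a linear system:
  -8a + 4b - 2c + d = -20
  d = 6
  a + b + c + d = 13
  8a + 4b + 2c + d = 56
Solving the system yields a = 5, b = 3, c = -1, d = 6.
So p(n) = 5n^3 + 3n^2 - n + 6.
Then p(-1) = 5.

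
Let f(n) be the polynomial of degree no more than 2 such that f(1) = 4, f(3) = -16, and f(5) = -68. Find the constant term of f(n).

Write f(n) = an^2 + bn + c. Substituting each data point gives a linear system:
  a + b + c = 4
  9a + 3b + c = -16
  25a + 5b + c = -68
Solving the system yields a = -4, b = 6, c = 2.
So f(n) = -4n^2 + 6n + 2.
The constant term is 2.

2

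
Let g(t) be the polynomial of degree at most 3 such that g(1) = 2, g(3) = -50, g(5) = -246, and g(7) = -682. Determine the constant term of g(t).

Write g(t) = at^3 + bt^2 + ct + d. Substituting each data point gives a linear system:
  a + b + c + d = 2
  27a + 9b + 3c + d = -50
  125a + 25b + 5c + d = -246
  343a + 49b + 7c + d = -682
Solving the system yields a = -2, b = 0, c = 0, d = 4.
So g(t) = -2t³ + 4.
The constant term is 4.

4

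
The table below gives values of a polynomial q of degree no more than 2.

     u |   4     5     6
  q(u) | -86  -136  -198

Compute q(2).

-22

Write q(u) = au^2 + bu + c. Substituting each data point gives a linear system:
  16a + 4b + c = -86
  25a + 5b + c = -136
  36a + 6b + c = -198
Solving the system yields a = -6, b = 4, c = -6.
So q(u) = -6u^2 + 4u - 6.
Then q(2) = -22.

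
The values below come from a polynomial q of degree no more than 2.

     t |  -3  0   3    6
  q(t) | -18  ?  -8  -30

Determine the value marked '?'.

On equispaced nodes a degree-2 polynomial has vanishing third forward difference, so
  - q(-3) + 3·q(0) - 3·q(3) + q(6) = 0.
Substituting the known values and solving for q(0):
  3·q(0) = -12
  q(0) = -4.

-4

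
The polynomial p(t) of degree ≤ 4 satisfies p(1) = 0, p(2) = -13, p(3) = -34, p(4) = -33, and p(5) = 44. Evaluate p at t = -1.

Using the Lagrange interpolation formula with nodes 1, 2, 3, 4, 5:
  L_0(t) = (t - 2)(t - 3)(t - 4)(t - 5) / 24
  L_1(t) = (t - 1)(t - 3)(t - 4)(t - 5) / -6
  L_2(t) = (t - 1)(t - 2)(t - 4)(t - 5) / 4
  L_3(t) = (t - 1)(t - 2)(t - 3)(t - 5) / -6
  L_4(t) = (t - 1)(t - 2)(t - 3)(t - 4) / 24
Then p(t) = 0·L_0(t) - 13·L_1(t) - 34·L_2(t) - 33·L_3(t) + 44·L_4(t).
Expanding and collecting terms gives p(t) = t^4 - 5t^3 + t^2 + 4t - 1.
Evaluating at t = -1: p(-1) = 2.

2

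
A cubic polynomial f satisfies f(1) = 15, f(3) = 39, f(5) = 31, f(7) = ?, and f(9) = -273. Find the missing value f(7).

On equispaced nodes a degree-3 polynomial has vanishing fourth forward difference, so
  f(1) - 4·f(3) + 6·f(5) - 4·f(7) + f(9) = 0.
Substituting the known values and solving for f(7):
  -4·f(7) = 228
  f(7) = -57.

-57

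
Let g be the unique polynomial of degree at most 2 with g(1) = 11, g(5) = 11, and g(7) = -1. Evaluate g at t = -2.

-10

Write g(t) = at^2 + bt + c. Substituting each data point gives a linear system:
  a + b + c = 11
  25a + 5b + c = 11
  49a + 7b + c = -1
Solving the system yields a = -1, b = 6, c = 6.
So g(t) = -t^2 + 6t + 6.
Then g(-2) = -10.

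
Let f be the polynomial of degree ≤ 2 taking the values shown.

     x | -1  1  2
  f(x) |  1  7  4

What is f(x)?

Write f(x) = ax^2 + bx + c. Substituting each data point gives a linear system:
  a - b + c = 1
  a + b + c = 7
  4a + 2b + c = 4
Solving the system yields a = -2, b = 3, c = 6.
So f(x) = -2x^2 + 3x + 6.
Check: f(1) = 7. ✓

f(x) = -2x^2 + 3x + 6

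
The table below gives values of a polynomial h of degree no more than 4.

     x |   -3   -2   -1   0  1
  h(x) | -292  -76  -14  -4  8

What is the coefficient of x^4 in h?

-2

Write h(x) = ax^4 + bx^3 + cx^2 + dx + e. Substituting each data point gives a linear system:
  81a - 27b + 9c - 3d + e = -292
  16a - 8b + 4c - 2d + e = -76
  a - b + c - d + e = -14
  e = -4
  a + b + c + d + e = 8
Solving the system yields a = -2, b = 5, c = 3, d = 6, e = -4.
So h(x) = -2x⁴ + 5x³ + 3x² + 6x - 4.
The leading coefficient is -2.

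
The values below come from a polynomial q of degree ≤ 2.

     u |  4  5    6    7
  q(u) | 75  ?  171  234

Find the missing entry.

118

On equispaced nodes a degree-2 polynomial has vanishing third forward difference, so
  - q(4) + 3·q(5) - 3·q(6) + q(7) = 0.
Substituting the known values and solving for q(5):
  3·q(5) = 354
  q(5) = 118.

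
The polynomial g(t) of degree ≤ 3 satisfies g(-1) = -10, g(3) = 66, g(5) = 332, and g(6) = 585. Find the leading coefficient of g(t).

Write g(t) = at^3 + bt^2 + ct + d. Substituting each data point gives a linear system:
  -a + b - c + d = -10
  27a + 9b + 3c + d = 66
  125a + 25b + 5c + d = 332
  216a + 36b + 6c + d = 585
Solving the system yields a = 3, b = -2, c = 2, d = -3.
So g(t) = 3t^3 - 2t^2 + 2t - 3.
The leading coefficient is 3.

3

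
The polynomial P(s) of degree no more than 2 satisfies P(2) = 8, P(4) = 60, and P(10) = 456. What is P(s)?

Write P(s) = as^2 + bs + c. Substituting each data point gives a linear system:
  4a + 2b + c = 8
  16a + 4b + c = 60
  100a + 10b + c = 456
Solving the system yields a = 5, b = -4, c = -4.
So P(s) = 5s^2 - 4s - 4.
Check: P(4) = 60. ✓

P(s) = 5s^2 - 4s - 4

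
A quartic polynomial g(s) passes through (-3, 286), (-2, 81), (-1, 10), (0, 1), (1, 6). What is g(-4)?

Forward differences of the values at s = -3, -2, -1, 0, 1:
  g  : 286  81  10  1  6
  Δ  : -205  -71  -9  5
  Δ^2: 134  62  14
  Δ^3: -72  -48
  Δ^4: 24
The fourth differences are constant, confirming degree 4.
Interpolating (Newton forward form) and evaluating at s = -4 gives g(-4) = 721.

721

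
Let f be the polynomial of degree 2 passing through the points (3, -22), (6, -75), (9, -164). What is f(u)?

Write f(u) = au^2 + bu + c. Substituting each data point gives a linear system:
  9a + 3b + c = -22
  36a + 6b + c = -75
  81a + 9b + c = -164
Solving the system yields a = -2, b = 1/3, c = -5.
So f(u) = -2u^2 + (1/3)u - 5.
Check: f(9) = -164. ✓

f(u) = -2u^2 + (1/3)u - 5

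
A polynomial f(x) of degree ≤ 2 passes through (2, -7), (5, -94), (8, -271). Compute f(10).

-439

Using the Lagrange interpolation formula with nodes 2, 5, 8:
  L_0(x) = (x - 5)(x - 8) / 18
  L_1(x) = (x - 2)(x - 8) / -9
  L_2(x) = (x - 2)(x - 5) / 18
Then f(x) = -7·L_0(x) - 94·L_1(x) - 271·L_2(x).
Expanding and collecting terms gives f(x) = -5x^2 + 6x + 1.
Evaluating at x = 10: f(10) = -439.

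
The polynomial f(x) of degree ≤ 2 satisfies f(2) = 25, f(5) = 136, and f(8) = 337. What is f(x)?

f(x) = 5x^2 + 2x + 1

Write f(x) = ax^2 + bx + c. Substituting each data point gives a linear system:
  4a + 2b + c = 25
  25a + 5b + c = 136
  64a + 8b + c = 337
Solving the system yields a = 5, b = 2, c = 1.
So f(x) = 5x^2 + 2x + 1.
Check: f(2) = 25. ✓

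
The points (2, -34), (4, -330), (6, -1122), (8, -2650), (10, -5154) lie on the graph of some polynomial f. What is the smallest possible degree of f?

Forward differences of the values at x = 2, 4, 6, 8, 10:
  f  : -34  -330  -1122  -2650  -5154
  Δ  : -296  -792  -1528  -2504
  Δ^2: -496  -736  -976
  Δ^3: -240  -240
  Δ^4: 0
The third differences are constant (-240) and nonzero, while all higher differences vanish, so the minimal degree is 3.

3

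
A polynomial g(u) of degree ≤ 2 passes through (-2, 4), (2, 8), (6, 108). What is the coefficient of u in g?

Write g(u) = au^2 + bu + c. Substituting each data point gives a linear system:
  4a - 2b + c = 4
  4a + 2b + c = 8
  36a + 6b + c = 108
Solving the system yields a = 3, b = 1, c = -6.
So g(u) = 3u^2 + u - 6.
The coefficient of u is 1.

1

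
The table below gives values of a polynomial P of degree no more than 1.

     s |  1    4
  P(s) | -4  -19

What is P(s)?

P(s) = -5s + 1

Write P(s) = as + b. Substituting each data point gives a linear system:
  a + b = -4
  4a + b = -19
Solving the system yields a = -5, b = 1.
So P(s) = -5s + 1.
Check: P(1) = -4. ✓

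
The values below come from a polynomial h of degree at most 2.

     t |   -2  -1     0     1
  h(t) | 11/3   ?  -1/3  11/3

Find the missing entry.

On equispaced nodes a degree-2 polynomial has vanishing third forward difference, so
  - h(-2) + 3·h(-1) - 3·h(0) + h(1) = 0.
Substituting the known values and solving for h(-1):
  3·h(-1) = -1
  h(-1) = -1/3.

-1/3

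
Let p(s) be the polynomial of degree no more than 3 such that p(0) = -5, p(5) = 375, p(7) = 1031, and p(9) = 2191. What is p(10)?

Using the Lagrange interpolation formula with nodes 0, 5, 7, 9:
  L_0(s) = (s - 5)(s - 7)(s - 9) / -315
  L_1(s) = s(s - 7)(s - 9) / 40
  L_2(s) = s(s - 5)(s - 9) / -28
  L_3(s) = s(s - 5)(s - 7) / 72
Then p(s) = -5·L_0(s) + 375·L_1(s) + 1031·L_2(s) + 2191·L_3(s).
Expanding and collecting terms gives p(s) = 3s³ + s - 5.
Evaluating at s = 10: p(10) = 3005.

3005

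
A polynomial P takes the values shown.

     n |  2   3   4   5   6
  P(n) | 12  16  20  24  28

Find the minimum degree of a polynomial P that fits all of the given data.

1

Forward differences of the values at n = 2, 3, 4, 5, 6:
  P  : 12  16  20  24  28
  Δ  : 4  4  4  4
  Δ^2: 0  0  0
  Δ^3: 0  0
  Δ^4: 0
The first differences are constant (4) and nonzero, while all higher differences vanish, so the minimal degree is 1.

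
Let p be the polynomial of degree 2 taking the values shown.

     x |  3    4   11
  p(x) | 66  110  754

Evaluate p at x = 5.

166

Write p(x) = ax^2 + bx + c. Substituting each data point gives a linear system:
  9a + 3b + c = 66
  16a + 4b + c = 110
  121a + 11b + c = 754
Solving the system yields a = 6, b = 2, c = 6.
So p(x) = 6x^2 + 2x + 6.
Then p(5) = 166.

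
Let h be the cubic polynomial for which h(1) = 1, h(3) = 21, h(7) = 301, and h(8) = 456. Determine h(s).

Write h(s) = as^3 + bs^2 + cs + d. Substituting each data point gives a linear system:
  a + b + c + d = 1
  27a + 9b + 3c + d = 21
  343a + 49b + 7c + d = 301
  512a + 64b + 8c + d = 456
Solving the system yields a = 1, b = -1, c = 1, d = 0.
So h(s) = s^3 - s^2 + s.
Check: h(3) = 21. ✓

h(s) = s^3 - s^2 + s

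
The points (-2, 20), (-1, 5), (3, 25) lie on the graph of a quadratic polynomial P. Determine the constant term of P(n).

-2

Write P(n) = an^2 + bn + c. Substituting each data point gives a linear system:
  4a - 2b + c = 20
  a - b + c = 5
  9a + 3b + c = 25
Solving the system yields a = 4, b = -3, c = -2.
So P(n) = 4n^2 - 3n - 2.
The constant term is -2.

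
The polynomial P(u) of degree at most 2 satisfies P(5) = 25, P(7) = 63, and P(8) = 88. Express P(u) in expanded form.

Write P(u) = au^2 + bu + c. Substituting each data point gives a linear system:
  25a + 5b + c = 25
  49a + 7b + c = 63
  64a + 8b + c = 88
Solving the system yields a = 2, b = -5, c = 0.
So P(u) = 2u² - 5u.
Check: P(8) = 88. ✓

P(u) = 2u^2 - 5u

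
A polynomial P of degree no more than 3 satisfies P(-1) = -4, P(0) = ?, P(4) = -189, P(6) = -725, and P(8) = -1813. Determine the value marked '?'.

-5

The 4 known points determine the degree-3 polynomial uniquely.
Write P(t) = at^3 + bt^2 + ct + d. Substituting each data point gives a linear system:
  -a + b - c + d = -4
  64a + 16b + 4c + d = -189
  216a + 36b + 6c + d = -725
  512a + 64b + 8c + d = -1813
Solving the system yields a = -4, b = 3, c = 6, d = -5.
So P(t) = -4t^3 + 3t^2 + 6t - 5.
Then P(0) = -5.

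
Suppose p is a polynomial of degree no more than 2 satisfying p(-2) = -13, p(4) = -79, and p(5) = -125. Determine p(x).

Using the Lagrange interpolation formula with nodes -2, 4, 5:
  L_0(x) = (x - 4)(x - 5) / 42
  L_1(x) = (x + 2)(x - 5) / -6
  L_2(x) = (x + 2)(x - 4) / 7
Then p(x) = -13·L_0(x) - 79·L_1(x) - 125·L_2(x).
Expanding and collecting terms gives p(x) = -5x^2 - x + 5.
Check: p(-2) = -13. ✓

p(x) = -5x^2 - x + 5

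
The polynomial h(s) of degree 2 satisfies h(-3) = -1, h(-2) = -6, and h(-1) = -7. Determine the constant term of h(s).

Write h(s) = as^2 + bs + c. Substituting each data point gives a linear system:
  9a - 3b + c = -1
  4a - 2b + c = -6
  a - b + c = -7
Solving the system yields a = 2, b = 5, c = -4.
So h(s) = 2s^2 + 5s - 4.
The constant term is -4.

-4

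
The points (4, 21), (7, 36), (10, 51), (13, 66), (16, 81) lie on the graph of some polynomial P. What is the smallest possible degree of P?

1

Forward differences of the values at n = 4, 7, 10, 13, 16:
  P  : 21  36  51  66  81
  Δ  : 15  15  15  15
  Δ^2: 0  0  0
  Δ^3: 0  0
  Δ^4: 0
The first differences are constant (15) and nonzero, while all higher differences vanish, so the minimal degree is 1.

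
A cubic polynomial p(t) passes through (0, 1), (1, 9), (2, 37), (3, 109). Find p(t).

Using the Lagrange interpolation formula with nodes 0, 1, 2, 3:
  L_0(t) = (t - 1)(t - 2)(t - 3) / -6
  L_1(t) = t(t - 2)(t - 3) / 2
  L_2(t) = t(t - 1)(t - 3) / -2
  L_3(t) = t(t - 1)(t - 2) / 6
Then p(t) = 1·L_0(t) + 9·L_1(t) + 37·L_2(t) + 109·L_3(t).
Expanding and collecting terms gives p(t) = 4t^3 - 2t^2 + 6t + 1.
Check: p(3) = 109. ✓

p(t) = 4t^3 - 2t^2 + 6t + 1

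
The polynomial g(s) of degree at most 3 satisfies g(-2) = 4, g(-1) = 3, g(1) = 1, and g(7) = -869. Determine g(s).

g(s) = -2s^3 - 4s^2 + s + 6

Write g(s) = as^3 + bs^2 + cs + d. Substituting each data point gives a linear system:
  -8a + 4b - 2c + d = 4
  -a + b - c + d = 3
  a + b + c + d = 1
  343a + 49b + 7c + d = -869
Solving the system yields a = -2, b = -4, c = 1, d = 6.
So g(s) = -2s³ - 4s² + s + 6.
Check: g(7) = -869. ✓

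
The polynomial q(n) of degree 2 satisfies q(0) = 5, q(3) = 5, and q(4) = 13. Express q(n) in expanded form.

Write q(n) = an^2 + bn + c. Substituting each data point gives a linear system:
  c = 5
  9a + 3b + c = 5
  16a + 4b + c = 13
Solving the system yields a = 2, b = -6, c = 5.
So q(n) = 2n² - 6n + 5.
Check: q(0) = 5. ✓

q(n) = 2n^2 - 6n + 5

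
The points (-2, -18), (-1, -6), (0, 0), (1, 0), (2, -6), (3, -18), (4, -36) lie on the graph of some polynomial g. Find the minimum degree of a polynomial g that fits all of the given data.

Forward differences of the values at n = -2, -1, 0, 1, 2, 3, 4:
  g  : -18  -6  0  0  -6  -18  -36
  Δ  : 12  6  0  -6  -12  -18
  Δ^2: -6  -6  -6  -6  -6
  Δ^3: 0  0  0  0
  Δ^4: 0  0  0
  Δ^5: 0  0
  Δ^6: 0
The second differences are constant (-6) and nonzero, while all higher differences vanish, so the minimal degree is 2.

2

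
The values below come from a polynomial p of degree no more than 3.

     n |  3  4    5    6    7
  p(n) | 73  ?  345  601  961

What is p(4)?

175

The 4 known points determine the degree-3 polynomial uniquely.
Write p(n) = an^3 + bn^2 + cn + d. Substituting each data point gives a linear system:
  27a + 9b + 3c + d = 73
  125a + 25b + 5c + d = 345
  216a + 36b + 6c + d = 601
  343a + 49b + 7c + d = 961
Solving the system yields a = 3, b = -2, c = 5, d = -5.
So p(n) = 3n³ - 2n² + 5n - 5.
Then p(4) = 175.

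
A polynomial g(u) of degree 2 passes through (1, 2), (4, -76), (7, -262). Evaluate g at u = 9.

-446

Write g(u) = au^2 + bu + c. Substituting each data point gives a linear system:
  a + b + c = 2
  16a + 4b + c = -76
  49a + 7b + c = -262
Solving the system yields a = -6, b = 4, c = 4.
So g(u) = -6u^2 + 4u + 4.
Then g(9) = -446.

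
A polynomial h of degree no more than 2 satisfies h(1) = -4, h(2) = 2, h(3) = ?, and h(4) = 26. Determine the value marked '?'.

The 3 known points determine the degree-2 polynomial uniquely.
Write h(s) = as^2 + bs + c. Substituting each data point gives a linear system:
  a + b + c = -4
  4a + 2b + c = 2
  16a + 4b + c = 26
Solving the system yields a = 2, b = 0, c = -6.
So h(s) = 2s^2 - 6.
Then h(3) = 12.

12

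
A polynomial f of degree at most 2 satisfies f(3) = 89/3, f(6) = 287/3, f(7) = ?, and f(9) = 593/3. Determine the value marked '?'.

377/3

The 3 known points determine the degree-2 polynomial uniquely.
Write f(x) = ax^2 + bx + c. Substituting each data point gives a linear system:
  9a + 3b + c = 89/3
  36a + 6b + c = 287/3
  81a + 9b + c = 593/3
Solving the system yields a = 2, b = 4, c = -1/3.
So f(x) = 2x^2 + 4x - 1/3.
Then f(7) = 377/3.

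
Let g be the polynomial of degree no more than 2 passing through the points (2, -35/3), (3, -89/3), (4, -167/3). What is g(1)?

-5/3

Forward differences of the values at x = 2, 3, 4:
  g  : -35/3  -89/3  -167/3
  Δ  : -18  -26
  Δ^2: -8
The second differences are constant, confirming degree 2.
Interpolating (Newton forward form) and evaluating at x = 1 gives g(1) = -5/3.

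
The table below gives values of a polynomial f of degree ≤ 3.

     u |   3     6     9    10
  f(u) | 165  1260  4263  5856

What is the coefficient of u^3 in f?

6

Write f(u) = au^3 + bu^2 + cu + d. Substituting each data point gives a linear system:
  27a + 9b + 3c + d = 165
  216a + 36b + 6c + d = 1260
  729a + 81b + 9c + d = 4263
  1000a + 100b + 10c + d = 5856
Solving the system yields a = 6, b = -2, c = 5, d = 6.
So f(u) = 6u^3 - 2u^2 + 5u + 6.
The leading coefficient is 6.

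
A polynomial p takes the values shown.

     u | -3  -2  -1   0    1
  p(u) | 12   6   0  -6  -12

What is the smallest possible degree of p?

1

Forward differences of the values at u = -3, -2, -1, 0, 1:
  p  : 12  6  0  -6  -12
  Δ  : -6  -6  -6  -6
  Δ^2: 0  0  0
  Δ^3: 0  0
  Δ^4: 0
The first differences are constant (-6) and nonzero, while all higher differences vanish, so the minimal degree is 1.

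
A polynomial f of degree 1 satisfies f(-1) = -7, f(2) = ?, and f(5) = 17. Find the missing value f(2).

On equispaced nodes a degree-1 polynomial has vanishing second forward difference, so
  f(-1) - 2·f(2) + f(5) = 0.
Substituting the known values and solving for f(2):
  -2·f(2) = -10
  f(2) = 5.

5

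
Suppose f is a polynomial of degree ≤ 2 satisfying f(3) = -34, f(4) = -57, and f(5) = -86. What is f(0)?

-1

Using the Lagrange interpolation formula with nodes 3, 4, 5:
  L_0(s) = (s - 4)(s - 5) / 2
  L_1(s) = (s - 3)(s - 5) / -1
  L_2(s) = (s - 3)(s - 4) / 2
Then f(s) = -34·L_0(s) - 57·L_1(s) - 86·L_2(s).
Expanding and collecting terms gives f(s) = -3s² - 2s - 1.
Evaluating at s = 0: f(0) = -1.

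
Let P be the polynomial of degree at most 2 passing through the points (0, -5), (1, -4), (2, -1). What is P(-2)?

Write P(x) = ax^2 + bx + c. Substituting each data point gives a linear system:
  c = -5
  a + b + c = -4
  4a + 2b + c = -1
Solving the system yields a = 1, b = 0, c = -5.
So P(x) = x^2 - 5.
Then P(-2) = -1.

-1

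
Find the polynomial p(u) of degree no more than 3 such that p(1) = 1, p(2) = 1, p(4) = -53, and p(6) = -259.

p(u) = -2u^3 + 5u^2 - u - 1

Using the Lagrange interpolation formula with nodes 1, 2, 4, 6:
  L_0(u) = (u - 2)(u - 4)(u - 6) / -15
  L_1(u) = (u - 1)(u - 4)(u - 6) / 8
  L_2(u) = (u - 1)(u - 2)(u - 6) / -12
  L_3(u) = (u - 1)(u - 2)(u - 4) / 40
Then p(u) = 1·L_0(u) + 1·L_1(u) - 53·L_2(u) - 259·L_3(u).
Expanding and collecting terms gives p(u) = -2u³ + 5u² - u - 1.
Check: p(6) = -259. ✓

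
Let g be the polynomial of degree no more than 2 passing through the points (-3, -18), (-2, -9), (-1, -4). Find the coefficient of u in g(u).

Write g(u) = au^2 + bu + c. Substituting each data point gives a linear system:
  9a - 3b + c = -18
  4a - 2b + c = -9
  a - b + c = -4
Solving the system yields a = -2, b = -1, c = -3.
So g(u) = -2u^2 - u - 3.
The coefficient of u is -1.

-1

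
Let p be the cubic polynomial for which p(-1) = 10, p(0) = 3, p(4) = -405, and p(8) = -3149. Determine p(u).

Write p(u) = au^3 + bu^2 + cu + d. Substituting each data point gives a linear system:
  -a + b - c + d = 10
  d = 3
  64a + 16b + 4c + d = -405
  512a + 64b + 8c + d = -3149
Solving the system yields a = -6, b = -1, c = -2, d = 3.
So p(u) = -6u^3 - u^2 - 2u + 3.
Check: p(8) = -3149. ✓

p(u) = -6u^3 - u^2 - 2u + 3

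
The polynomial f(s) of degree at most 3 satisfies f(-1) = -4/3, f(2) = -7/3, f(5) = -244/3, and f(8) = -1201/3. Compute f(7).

-772/3

Using the Lagrange interpolation formula with nodes -1, 2, 5, 8:
  L_0(s) = (s - 2)(s - 5)(s - 8) / -162
  L_1(s) = (s + 1)(s - 5)(s - 8) / 54
  L_2(s) = (s + 1)(s - 2)(s - 8) / -54
  L_3(s) = (s + 1)(s - 2)(s - 5) / 162
Then f(s) = -4/3·L_0(s) - 7/3·L_1(s) - 244/3·L_2(s) - 1201/3·L_3(s).
Expanding and collecting terms gives f(s) = -s^3 + (5/3)s^2 + s - 3.
Evaluating at s = 7: f(7) = -772/3.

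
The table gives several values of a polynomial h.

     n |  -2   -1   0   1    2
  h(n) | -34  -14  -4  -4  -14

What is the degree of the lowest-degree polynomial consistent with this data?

2

Forward differences of the values at n = -2, -1, 0, 1, 2:
  h  : -34  -14  -4  -4  -14
  Δ  : 20  10  0  -10
  Δ^2: -10  -10  -10
  Δ^3: 0  0
  Δ^4: 0
The second differences are constant (-10) and nonzero, while all higher differences vanish, so the minimal degree is 2.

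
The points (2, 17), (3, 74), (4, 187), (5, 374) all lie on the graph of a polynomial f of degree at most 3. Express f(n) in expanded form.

Using the Lagrange interpolation formula with nodes 2, 3, 4, 5:
  L_0(n) = (n - 3)(n - 4)(n - 5) / -6
  L_1(n) = (n - 2)(n - 4)(n - 5) / 2
  L_2(n) = (n - 2)(n - 3)(n - 5) / -2
  L_3(n) = (n - 2)(n - 3)(n - 4) / 6
Then f(n) = 17·L_0(n) + 74·L_1(n) + 187·L_2(n) + 374·L_3(n).
Expanding and collecting terms gives f(n) = 3n³ + n² - 5n - 1.
Check: f(5) = 374. ✓

f(n) = 3n^3 + n^2 - 5n - 1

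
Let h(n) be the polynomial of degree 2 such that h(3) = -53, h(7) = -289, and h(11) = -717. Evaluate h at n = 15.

Write h(n) = an^2 + bn + c. Substituting each data point gives a linear system:
  9a + 3b + c = -53
  49a + 7b + c = -289
  121a + 11b + c = -717
Solving the system yields a = -6, b = 1, c = -2.
So h(n) = -6n^2 + n - 2.
Then h(15) = -1337.

-1337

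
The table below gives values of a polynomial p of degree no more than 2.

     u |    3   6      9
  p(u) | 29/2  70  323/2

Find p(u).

p(u) = 2u^2 + (1/2)u - 5

Write p(u) = au^2 + bu + c. Substituting each data point gives a linear system:
  9a + 3b + c = 29/2
  36a + 6b + c = 70
  81a + 9b + c = 323/2
Solving the system yields a = 2, b = 1/2, c = -5.
So p(u) = 2u^2 + (1/2)u - 5.
Check: p(6) = 70. ✓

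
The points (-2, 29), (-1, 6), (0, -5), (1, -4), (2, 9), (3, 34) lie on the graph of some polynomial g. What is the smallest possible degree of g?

2

Forward differences of the values at s = -2, -1, 0, 1, 2, 3:
  g  : 29  6  -5  -4  9  34
  Δ  : -23  -11  1  13  25
  Δ^2: 12  12  12  12
  Δ^3: 0  0  0
  Δ^4: 0  0
  Δ^5: 0
The second differences are constant (12) and nonzero, while all higher differences vanish, so the minimal degree is 2.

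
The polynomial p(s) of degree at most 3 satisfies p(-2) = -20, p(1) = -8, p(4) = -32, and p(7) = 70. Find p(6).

Forward differences of the values at s = -2, 1, 4, 7:
  p  : -20  -8  -32  70
  Δ  : 12  -24  102
  Δ^2: -36  126
  Δ^3: 162
The third differences are constant, confirming degree 3.
Interpolating (Newton forward form) and evaluating at s = 6 gives p(6) = 12.

12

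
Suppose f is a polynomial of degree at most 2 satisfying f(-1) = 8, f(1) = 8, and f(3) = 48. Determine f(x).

Using the Lagrange interpolation formula with nodes -1, 1, 3:
  L_0(x) = (x - 1)(x - 3) / 8
  L_1(x) = (x + 1)(x - 3) / -4
  L_2(x) = (x + 1)(x - 1) / 8
Then f(x) = 8·L_0(x) + 8·L_1(x) + 48·L_2(x).
Expanding and collecting terms gives f(x) = 5x^2 + 3.
Check: f(-1) = 8. ✓

f(x) = 5x^2 + 3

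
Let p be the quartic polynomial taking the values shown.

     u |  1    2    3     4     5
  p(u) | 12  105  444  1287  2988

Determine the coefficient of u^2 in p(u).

Write p(u) = au^4 + bu^3 + cu^2 + du + e. Substituting each data point gives a linear system:
  a + b + c + d + e = 12
  16a + 8b + 4c + 2d + e = 105
  81a + 27b + 9c + 3d + e = 444
  256a + 64b + 16c + 4d + e = 1287
  625a + 125b + 25c + 5d + e = 2988
Solving the system yields a = 4, b = 3, c = 5, d = -3, e = 3.
So p(u) = 4u^4 + 3u^3 + 5u^2 - 3u + 3.
The coefficient of u^2 is 5.

5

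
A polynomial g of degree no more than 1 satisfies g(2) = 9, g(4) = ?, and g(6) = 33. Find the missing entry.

21

The 2 known points determine the degree-1 polynomial uniquely.
Write g(u) = au + b. Substituting each data point gives a linear system:
  2a + b = 9
  6a + b = 33
Solving the system yields a = 6, b = -3.
So g(u) = 6u - 3.
Then g(4) = 21.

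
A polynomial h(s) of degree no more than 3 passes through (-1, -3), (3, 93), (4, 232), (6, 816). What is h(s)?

Using the Lagrange interpolation formula with nodes -1, 3, 4, 6:
  L_0(s) = (s - 3)(s - 4)(s - 6) / -140
  L_1(s) = (s + 1)(s - 4)(s - 6) / 12
  L_2(s) = (s + 1)(s - 3)(s - 6) / -10
  L_3(s) = (s + 1)(s - 3)(s - 4) / 42
Then h(s) = -3·L_0(s) + 93·L_1(s) + 232·L_2(s) + 816·L_3(s).
Expanding and collecting terms gives h(s) = 4s^3 - s^2 - 2s.
Check: h(3) = 93. ✓

h(s) = 4s^3 - s^2 - 2s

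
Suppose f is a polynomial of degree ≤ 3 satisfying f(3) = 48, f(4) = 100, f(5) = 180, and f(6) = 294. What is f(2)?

Write f(u) = au^3 + bu^2 + cu + d. Substituting each data point gives a linear system:
  27a + 9b + 3c + d = 48
  64a + 16b + 4c + d = 100
  125a + 25b + 5c + d = 180
  216a + 36b + 6c + d = 294
Solving the system yields a = 1, b = 2, c = 1, d = 0.
So f(u) = u³ + 2u² + u.
Then f(2) = 18.

18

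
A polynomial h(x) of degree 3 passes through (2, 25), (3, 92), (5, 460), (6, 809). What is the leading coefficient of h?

4

Write h(x) = ax^3 + bx^2 + cx + d. Substituting each data point gives a linear system:
  8a + 4b + 2c + d = 25
  27a + 9b + 3c + d = 92
  125a + 25b + 5c + d = 460
  216a + 36b + 6c + d = 809
Solving the system yields a = 4, b = -1, c = -4, d = 5.
So h(x) = 4x³ - x² - 4x + 5.
The leading coefficient is 4.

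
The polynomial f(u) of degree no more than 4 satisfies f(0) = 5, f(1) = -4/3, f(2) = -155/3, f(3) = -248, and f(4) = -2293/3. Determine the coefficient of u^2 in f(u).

-4

Write f(u) = au^4 + bu^3 + cu^2 + du + e. Substituting each data point gives a linear system:
  e = 5
  a + b + c + d + e = -4/3
  16a + 8b + 4c + 2d + e = -155/3
  81a + 27b + 9c + 3d + e = -248
  256a + 64b + 16c + 4d + e = -2293/3
Solving the system yields a = -3, b = 1, c = -4, d = -1/3, e = 5.
So f(u) = -3u⁴ + u³ - 4u² - (1/3)u + 5.
The coefficient of u^2 is -4.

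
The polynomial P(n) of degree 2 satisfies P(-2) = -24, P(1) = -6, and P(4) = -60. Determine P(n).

P(n) = -4n^2 + 2n - 4

Write P(n) = an^2 + bn + c. Substituting each data point gives a linear system:
  4a - 2b + c = -24
  a + b + c = -6
  16a + 4b + c = -60
Solving the system yields a = -4, b = 2, c = -4.
So P(n) = -4n^2 + 2n - 4.
Check: P(4) = -60. ✓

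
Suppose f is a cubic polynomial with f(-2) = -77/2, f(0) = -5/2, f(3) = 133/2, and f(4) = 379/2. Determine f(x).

f(x) = 4x^3 - 3x^2 - 4x - 5/2

Write f(x) = ax^3 + bx^2 + cx + d. Substituting each data point gives a linear system:
  -8a + 4b - 2c + d = -77/2
  d = -5/2
  27a + 9b + 3c + d = 133/2
  64a + 16b + 4c + d = 379/2
Solving the system yields a = 4, b = -3, c = -4, d = -5/2.
So f(x) = 4x^3 - 3x^2 - 4x - 5/2.
Check: f(-2) = -77/2. ✓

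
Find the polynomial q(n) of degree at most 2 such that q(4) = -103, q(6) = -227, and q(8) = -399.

Using the Lagrange interpolation formula with nodes 4, 6, 8:
  L_0(n) = (n - 6)(n - 8) / 8
  L_1(n) = (n - 4)(n - 8) / -4
  L_2(n) = (n - 4)(n - 6) / 8
Then q(n) = -103·L_0(n) - 227·L_1(n) - 399·L_2(n).
Expanding and collecting terms gives q(n) = -6n^2 - 2n + 1.
Check: q(6) = -227. ✓

q(n) = -6n^2 - 2n + 1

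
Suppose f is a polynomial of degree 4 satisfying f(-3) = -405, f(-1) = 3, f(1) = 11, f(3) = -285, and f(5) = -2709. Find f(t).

Write f(t) = at^4 + bt^3 + ct^2 + dt + e. Substituting each data point gives a linear system:
  81a - 27b + 9c - 3d + e = -405
  a - b + c - d + e = 3
  a + b + c + d + e = 11
  81a + 27b + 9c + 3d + e = -285
  625a + 125b + 25c + 5d + e = -2709
Solving the system yields a = -5, b = 2, c = 6, d = 2, e = 6.
So f(t) = -5t^4 + 2t^3 + 6t^2 + 2t + 6.
Check: f(3) = -285. ✓

f(t) = -5t^4 + 2t^3 + 6t^2 + 2t + 6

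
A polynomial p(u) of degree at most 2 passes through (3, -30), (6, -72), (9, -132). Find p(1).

-12

Forward differences of the values at u = 3, 6, 9:
  p  : -30  -72  -132
  Δ  : -42  -60
  Δ^2: -18
The second differences are constant, confirming degree 2.
Interpolating (Newton forward form) and evaluating at u = 1 gives p(1) = -12.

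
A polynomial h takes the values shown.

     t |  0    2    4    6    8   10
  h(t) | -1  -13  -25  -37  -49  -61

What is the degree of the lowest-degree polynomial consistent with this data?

1

Forward differences of the values at t = 0, 2, 4, 6, 8, 10:
  h  : -1  -13  -25  -37  -49  -61
  Δ  : -12  -12  -12  -12  -12
  Δ^2: 0  0  0  0
  Δ^3: 0  0  0
  Δ^4: 0  0
  Δ^5: 0
The first differences are constant (-12) and nonzero, while all higher differences vanish, so the minimal degree is 1.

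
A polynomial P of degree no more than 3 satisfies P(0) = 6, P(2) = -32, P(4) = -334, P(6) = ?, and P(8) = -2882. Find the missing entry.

-1188

On equispaced nodes a degree-3 polynomial has vanishing fourth forward difference, so
  P(0) - 4·P(2) + 6·P(4) - 4·P(6) + P(8) = 0.
Substituting the known values and solving for P(6):
  -4·P(6) = 4752
  P(6) = -1188.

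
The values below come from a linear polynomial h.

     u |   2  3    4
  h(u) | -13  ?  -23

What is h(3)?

The 2 known points determine the degree-1 polynomial uniquely.
Write h(u) = au + b. Substituting each data point gives a linear system:
  2a + b = -13
  4a + b = -23
Solving the system yields a = -5, b = -3.
So h(u) = -5u - 3.
Then h(3) = -18.

-18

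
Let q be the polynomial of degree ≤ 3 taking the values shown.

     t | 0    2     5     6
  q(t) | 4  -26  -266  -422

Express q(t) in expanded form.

q(t) = -t^3 - 6t^2 + t + 4

Write q(t) = at^3 + bt^2 + ct + d. Substituting each data point gives a linear system:
  d = 4
  8a + 4b + 2c + d = -26
  125a + 25b + 5c + d = -266
  216a + 36b + 6c + d = -422
Solving the system yields a = -1, b = -6, c = 1, d = 4.
So q(t) = -t³ - 6t² + t + 4.
Check: q(5) = -266. ✓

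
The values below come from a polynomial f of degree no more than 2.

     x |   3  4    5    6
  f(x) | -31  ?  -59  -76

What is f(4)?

-44

On equispaced nodes a degree-2 polynomial has vanishing third forward difference, so
  - f(3) + 3·f(4) - 3·f(5) + f(6) = 0.
Substituting the known values and solving for f(4):
  3·f(4) = -132
  f(4) = -44.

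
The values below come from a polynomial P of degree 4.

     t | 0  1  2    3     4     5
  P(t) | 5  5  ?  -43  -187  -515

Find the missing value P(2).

1

On equispaced nodes a degree-4 polynomial has vanishing fifth forward difference, so
  - P(0) + 5·P(1) - 10·P(2) + 10·P(3) - 5·P(4) + P(5) = 0.
Substituting the known values and solving for P(2):
  -10·P(2) = -10
  P(2) = 1.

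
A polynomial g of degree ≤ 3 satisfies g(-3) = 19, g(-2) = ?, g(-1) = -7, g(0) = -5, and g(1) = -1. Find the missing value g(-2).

On equispaced nodes a degree-3 polynomial has vanishing fourth forward difference, so
  g(-3) - 4·g(-2) + 6·g(-1) - 4·g(0) + g(1) = 0.
Substituting the known values and solving for g(-2):
  -4·g(-2) = 4
  g(-2) = -1.

-1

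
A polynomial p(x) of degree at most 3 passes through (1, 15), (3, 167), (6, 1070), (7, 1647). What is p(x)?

p(x) = 4x^3 + 5x^2 + 4x + 2

Write p(x) = ax^3 + bx^2 + cx + d. Substituting each data point gives a linear system:
  a + b + c + d = 15
  27a + 9b + 3c + d = 167
  216a + 36b + 6c + d = 1070
  343a + 49b + 7c + d = 1647
Solving the system yields a = 4, b = 5, c = 4, d = 2.
So p(x) = 4x³ + 5x² + 4x + 2.
Check: p(7) = 1647. ✓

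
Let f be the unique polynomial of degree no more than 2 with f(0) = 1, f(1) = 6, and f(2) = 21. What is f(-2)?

21

Using the Lagrange interpolation formula with nodes 0, 1, 2:
  L_0(u) = (u - 1)(u - 2) / 2
  L_1(u) = u(u - 2) / -1
  L_2(u) = u(u - 1) / 2
Then f(u) = 1·L_0(u) + 6·L_1(u) + 21·L_2(u).
Expanding and collecting terms gives f(u) = 5u^2 + 1.
Evaluating at u = -2: f(-2) = 21.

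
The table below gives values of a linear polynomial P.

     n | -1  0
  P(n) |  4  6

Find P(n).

P(n) = 2n + 6

Write P(n) = an + b. Substituting each data point gives a linear system:
  -a + b = 4
  b = 6
Solving the system yields a = 2, b = 6.
So P(n) = 2n + 6.
Check: P(-1) = 4. ✓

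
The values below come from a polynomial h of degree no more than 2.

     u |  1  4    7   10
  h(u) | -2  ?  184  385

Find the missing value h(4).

On equispaced nodes a degree-2 polynomial has vanishing third forward difference, so
  - h(1) + 3·h(4) - 3·h(7) + h(10) = 0.
Substituting the known values and solving for h(4):
  3·h(4) = 165
  h(4) = 55.

55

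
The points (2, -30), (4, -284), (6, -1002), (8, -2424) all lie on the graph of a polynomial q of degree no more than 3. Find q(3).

Write q(s) = as^3 + bs^2 + cs + d. Substituting each data point gives a linear system:
  8a + 4b + 2c + d = -30
  64a + 16b + 4c + d = -284
  216a + 36b + 6c + d = -1002
  512a + 64b + 8c + d = -2424
Solving the system yields a = -5, b = 2, c = 1, d = 0.
So q(s) = -5s³ + 2s² + s.
Then q(3) = -114.

-114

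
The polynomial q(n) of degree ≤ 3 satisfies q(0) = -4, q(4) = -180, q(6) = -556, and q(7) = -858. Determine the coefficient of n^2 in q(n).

Write q(n) = an^3 + bn^2 + cn + d. Substituting each data point gives a linear system:
  d = -4
  64a + 16b + 4c + d = -180
  216a + 36b + 6c + d = -556
  343a + 49b + 7c + d = -858
Solving the system yields a = -2, b = -4, c = 4, d = -4.
So q(n) = -2n³ - 4n² + 4n - 4.
The coefficient of n^2 is -4.

-4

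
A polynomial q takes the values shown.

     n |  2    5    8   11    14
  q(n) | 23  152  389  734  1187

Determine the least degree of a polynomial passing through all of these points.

Forward differences of the values at n = 2, 5, 8, 11, 14:
  q  : 23  152  389  734  1187
  Δ  : 129  237  345  453
  Δ^2: 108  108  108
  Δ^3: 0  0
  Δ^4: 0
The second differences are constant (108) and nonzero, while all higher differences vanish, so the minimal degree is 2.

2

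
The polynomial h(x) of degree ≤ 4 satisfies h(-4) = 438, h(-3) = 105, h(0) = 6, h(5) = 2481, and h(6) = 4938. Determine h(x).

Write h(x) = ax^4 + bx^3 + cx^2 + dx + e. Substituting each data point gives a linear system:
  256a - 64b + 16c - 4d + e = 438
  81a - 27b + 9c - 3d + e = 105
  e = 6
  625a + 125b + 25c + 5d + e = 2481
  1296a + 216b + 36c + 6d + e = 4938
Solving the system yields a = 3, b = 5, c = -1, d = 0, e = 6.
So h(x) = 3x^4 + 5x^3 - x^2 + 6.
Check: h(-3) = 105. ✓

h(x) = 3x^4 + 5x^3 - x^2 + 6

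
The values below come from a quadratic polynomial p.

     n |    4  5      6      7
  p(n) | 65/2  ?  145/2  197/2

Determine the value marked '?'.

On equispaced nodes a degree-2 polynomial has vanishing third forward difference, so
  - p(4) + 3·p(5) - 3·p(6) + p(7) = 0.
Substituting the known values and solving for p(5):
  3·p(5) = 303/2
  p(5) = 101/2.

101/2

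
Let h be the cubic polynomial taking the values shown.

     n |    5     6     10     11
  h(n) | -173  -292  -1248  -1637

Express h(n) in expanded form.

h(n) = -n^3 - 3n^2 + 5n + 2

Write h(n) = an^3 + bn^2 + cn + d. Substituting each data point gives a linear system:
  125a + 25b + 5c + d = -173
  216a + 36b + 6c + d = -292
  1000a + 100b + 10c + d = -1248
  1331a + 121b + 11c + d = -1637
Solving the system yields a = -1, b = -3, c = 5, d = 2.
So h(n) = -n^3 - 3n^2 + 5n + 2.
Check: h(10) = -1248. ✓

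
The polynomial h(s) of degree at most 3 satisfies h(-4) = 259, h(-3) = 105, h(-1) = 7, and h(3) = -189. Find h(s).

h(s) = -5s^3 - 5s^2 - 4s + 3

Using the Lagrange interpolation formula with nodes -4, -3, -1, 3:
  L_0(s) = (s + 3)(s + 1)(s - 3) / -21
  L_1(s) = (s + 4)(s + 1)(s - 3) / 12
  L_2(s) = (s + 4)(s + 3)(s - 3) / -24
  L_3(s) = (s + 4)(s + 3)(s + 1) / 168
Then h(s) = 259·L_0(s) + 105·L_1(s) + 7·L_2(s) - 189·L_3(s).
Expanding and collecting terms gives h(s) = -5s^3 - 5s^2 - 4s + 3.
Check: h(3) = -189. ✓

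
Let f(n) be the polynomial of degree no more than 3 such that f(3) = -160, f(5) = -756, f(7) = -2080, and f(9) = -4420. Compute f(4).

-385

Forward differences of the values at n = 3, 5, 7, 9:
  f  : -160  -756  -2080  -4420
  Δ  : -596  -1324  -2340
  Δ^2: -728  -1016
  Δ^3: -288
The third differences are constant, confirming degree 3.
Interpolating (Newton forward form) and evaluating at n = 4 gives f(4) = -385.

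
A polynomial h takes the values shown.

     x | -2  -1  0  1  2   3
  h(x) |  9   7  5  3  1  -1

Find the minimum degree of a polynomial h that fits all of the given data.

Forward differences of the values at x = -2, -1, 0, 1, 2, 3:
  h  : 9  7  5  3  1  -1
  Δ  : -2  -2  -2  -2  -2
  Δ^2: 0  0  0  0
  Δ^3: 0  0  0
  Δ^4: 0  0
  Δ^5: 0
The first differences are constant (-2) and nonzero, while all higher differences vanish, so the minimal degree is 1.

1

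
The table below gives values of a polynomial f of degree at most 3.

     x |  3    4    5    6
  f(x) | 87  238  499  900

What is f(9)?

Using the Lagrange interpolation formula with nodes 3, 4, 5, 6:
  L_0(x) = (x - 4)(x - 5)(x - 6) / -6
  L_1(x) = (x - 3)(x - 5)(x - 6) / 2
  L_2(x) = (x - 3)(x - 4)(x - 6) / -2
  L_3(x) = (x - 3)(x - 4)(x - 5) / 6
Then f(x) = 87·L_0(x) + 238·L_1(x) + 499·L_2(x) + 900·L_3(x).
Expanding and collecting terms gives f(x) = 5x^3 - 5x^2 + x - 6.
Evaluating at x = 9: f(9) = 3243.

3243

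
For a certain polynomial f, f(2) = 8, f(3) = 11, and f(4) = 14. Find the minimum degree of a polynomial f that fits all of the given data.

1

Forward differences of the values at x = 2, 3, 4:
  f  : 8  11  14
  Δ  : 3  3
  Δ^2: 0
The first differences are constant (3) and nonzero, while all higher differences vanish, so the minimal degree is 1.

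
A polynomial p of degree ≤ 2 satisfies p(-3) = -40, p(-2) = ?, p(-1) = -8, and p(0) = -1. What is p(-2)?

The 3 known points determine the degree-2 polynomial uniquely.
Write p(n) = an^2 + bn + c. Substituting each data point gives a linear system:
  9a - 3b + c = -40
  a - b + c = -8
  c = -1
Solving the system yields a = -3, b = 4, c = -1.
So p(n) = -3n² + 4n - 1.
Then p(-2) = -21.

-21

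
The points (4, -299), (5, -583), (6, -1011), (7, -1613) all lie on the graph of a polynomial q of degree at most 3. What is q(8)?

-2419

Using the Lagrange interpolation formula with nodes 4, 5, 6, 7:
  L_0(t) = (t - 5)(t - 6)(t - 7) / -6
  L_1(t) = (t - 4)(t - 6)(t - 7) / 2
  L_2(t) = (t - 4)(t - 5)(t - 7) / -2
  L_3(t) = (t - 4)(t - 5)(t - 6) / 6
Then q(t) = -299·L_0(t) - 583·L_1(t) - 1011·L_2(t) - 1613·L_3(t).
Expanding and collecting terms gives q(t) = -5t³ + 3t² - 6t - 3.
Evaluating at t = 8: q(8) = -2419.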